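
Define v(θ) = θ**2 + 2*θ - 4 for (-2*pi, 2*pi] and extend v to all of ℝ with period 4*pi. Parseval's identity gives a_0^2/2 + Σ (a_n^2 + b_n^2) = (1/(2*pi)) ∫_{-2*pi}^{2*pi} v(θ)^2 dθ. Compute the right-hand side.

(1/(2*pi)) ∫_{-2*pi}^{2*pi} v(θ)^2 dθ = (1/(2*pi)) · (64*pi*(-5*pi**2 + 15 + 3*pi**4)/15) = -32*pi**2/3 + 32 + 32*pi**4/5.

-32*pi**2/3 + 32 + 32*pi**4/5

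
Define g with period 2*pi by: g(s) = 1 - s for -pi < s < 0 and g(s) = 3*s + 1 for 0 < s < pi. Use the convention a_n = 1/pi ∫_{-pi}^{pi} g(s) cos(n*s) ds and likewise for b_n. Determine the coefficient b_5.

2/5

b_5 = 1/pi ∫_{-pi}^{pi} g(s) sin(5*s) ds.
Split the integral at the breakpoints.
Integrating by parts (boundary term plus one more integral), an antiderivative of (1 - s) sin(5*s) is s*cos(5*s)/5 - sin(5*s)/25 - cos(5*s)/5; evaluating from -pi to 0: ∫_{-pi}^{0} (1 - s) sin(5*s) ds = (-1/5) - (1/5 + pi/5) = -pi/5 - 2/5.
Integrating by parts (boundary term plus one more integral), an antiderivative of (3*s + 1) sin(5*s) is -3*s*cos(5*s)/5 + 3*sin(5*s)/25 - cos(5*s)/5; evaluating from 0 to pi: ∫_{0}^{pi} (3*s + 1) sin(5*s) ds = (1/5 + 3*pi/5) - (-1/5) = 2/5 + 3*pi/5.
Summing the pieces and multiplying by (1/pi) gives b_5 = 2/5.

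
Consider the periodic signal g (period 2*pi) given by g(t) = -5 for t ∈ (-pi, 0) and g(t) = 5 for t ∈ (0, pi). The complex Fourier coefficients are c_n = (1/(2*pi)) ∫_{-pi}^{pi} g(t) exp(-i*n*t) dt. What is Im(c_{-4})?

0

Since g is real-valued, Im(c_{-4}) = -(1/(2*pi)) ∫_{-pi}^{pi} g(t) sin(-4*t) dt = b_{4}/2.
g is odd and sin(-4*t) is odd, so the integrand is even: ∫_{-pi}^{pi} g(t) sin(-4*t) dt = 2∫_0^{pi} g(t) sin(-4*t) dt.
Directly, an antiderivative of (5) sin(-4*t) is 5*cos(4*t)/4; evaluating from 0 to pi: ∫_{0}^{pi} (5) sin(-4*t) dt = (5/4) - (5/4) = 0.
So ∫_{-pi}^{pi} g(t) sin(-4*t) dt = 0.
Hence Im(c_{-4}) = (-1/(2*pi))·(0) = 0.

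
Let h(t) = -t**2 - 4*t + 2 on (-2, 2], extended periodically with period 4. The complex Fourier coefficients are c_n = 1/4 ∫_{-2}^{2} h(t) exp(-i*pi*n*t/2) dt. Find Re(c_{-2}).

-2/pi**2

Since h is real-valued, Re(c_{-2}) = 1/4 ∫_{-2}^{2} h(t) cos(-pi*t) dt = a_{2}/2.
Integrating by parts twice (tabular method), an antiderivative of (-t**2 - 4*t + 2) cos(-pi*t) is -t**2*sin(pi*t)/pi - 4*t*sin(pi*t)/pi - 2*t*cos(pi*t)/pi**2 + 2*sin(pi*t)/pi**3 + 2*sin(pi*t)/pi - 4*cos(pi*t)/pi**2; evaluating from -2 to 2: ∫_{-2}^{2} (-t**2 - 4*t + 2) cos(-pi*t) dt = (-8/pi**2) - (0) = -8/pi**2.
Hence Re(c_{-2}) = (1/4)·(-8/pi**2) = -2/pi**2.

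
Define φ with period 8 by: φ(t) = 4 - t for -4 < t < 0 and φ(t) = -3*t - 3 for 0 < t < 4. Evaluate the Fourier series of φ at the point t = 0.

1/2

At t = 0 the one-sided limits are φ(0^-) = 4 and φ(0^+) = -3.
By Dirichlet's theorem the series converges to their average, [(4) + (-3)]/2 = 1/2.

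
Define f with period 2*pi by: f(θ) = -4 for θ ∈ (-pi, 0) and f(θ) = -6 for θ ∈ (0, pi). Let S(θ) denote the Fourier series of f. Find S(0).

-5

At θ = 0 the one-sided limits are f(0^-) = -4 and f(0^+) = -6.
By Dirichlet's theorem the series converges to their average, [(-4) + (-6)]/2 = -5.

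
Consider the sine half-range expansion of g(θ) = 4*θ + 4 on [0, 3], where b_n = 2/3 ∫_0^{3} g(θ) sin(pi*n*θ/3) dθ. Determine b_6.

b_6 = 2/3 ∫_0^{3} (4*θ + 4) sin(2*pi*θ) dθ.
Integrating by parts (boundary term plus one more integral), an antiderivative of (4*θ + 4) sin(2*pi*θ) is -2*θ*cos(2*pi*θ)/pi + sin(2*pi*θ)/pi**2 - 2*cos(2*pi*θ)/pi; evaluating from 0 to 3: ∫_{0}^{3} (4*θ + 4) sin(2*pi*θ) dθ = (-8/pi) - (-2/pi) = -6/pi.
Hence b_6 = (2/3)·(-6/pi) = -4/pi.

-4/pi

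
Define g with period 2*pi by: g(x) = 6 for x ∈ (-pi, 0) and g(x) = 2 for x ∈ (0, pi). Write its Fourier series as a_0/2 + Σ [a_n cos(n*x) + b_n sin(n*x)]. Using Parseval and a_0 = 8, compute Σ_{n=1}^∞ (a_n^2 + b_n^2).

8

Parseval: a_0^2/2 + Σ_{n≥1} (a_n^2+b_n^2) = 1/pi ∫_{-pi}^{pi} g(x)^2 dx = 40.
Subtract a_0^2/2 = 32: Σ (a_n^2+b_n^2) = 8.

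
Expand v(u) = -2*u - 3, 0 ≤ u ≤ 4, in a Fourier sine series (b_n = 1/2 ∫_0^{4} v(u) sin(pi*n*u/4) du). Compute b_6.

8/(3*pi)

b_6 = 1/2 ∫_0^{4} (-2*u - 3) sin(3*pi*u/2) du.
Integrating by parts (boundary term plus one more integral), an antiderivative of (-2*u - 3) sin(3*pi*u/2) is 4*u*cos(3*pi*u/2)/(3*pi) - 8*sin(3*pi*u/2)/(9*pi**2) + 2*cos(3*pi*u/2)/pi; evaluating from 0 to 4: ∫_{0}^{4} (-2*u - 3) sin(3*pi*u/2) du = (22/(3*pi)) - (2/pi) = 16/(3*pi).
Hence b_6 = (1/2)·(16/(3*pi)) = 8/(3*pi).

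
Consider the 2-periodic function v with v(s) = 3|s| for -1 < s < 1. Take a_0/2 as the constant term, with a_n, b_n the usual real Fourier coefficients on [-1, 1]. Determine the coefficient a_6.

a_6 = ∫_{-1}^{1} v(s) cos(6*pi*s) ds.
v is even and cos(6*pi*s) is even, so the integrand is even and a_6 = 2 ∫_0^{1} v(s) cos(6*pi*s) ds.
Integrating by parts (boundary term plus one more integral), an antiderivative of (3*s) cos(6*pi*s) is s*sin(6*pi*s)/(2*pi) + cos(6*pi*s)/(12*pi**2); evaluating from 0 to 1: ∫_{0}^{1} (3*s) cos(6*pi*s) ds = (1/(12*pi**2)) - (1/(12*pi**2)) = 0.
Hence a_6 = 2·(0) = 0.

0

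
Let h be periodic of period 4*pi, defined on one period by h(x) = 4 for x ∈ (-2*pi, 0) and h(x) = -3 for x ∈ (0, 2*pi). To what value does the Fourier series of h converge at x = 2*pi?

1/2

x = 2*pi differs from x = -2*pi by 1 full period(s), and the series is 4*pi-periodic.
At x = -2*pi the one-sided limits are h(-2*pi^-) = -3 and h(-2*pi^+) = 4.
By Dirichlet's theorem the series converges to their average, [(-3) + (4)]/2 = 1/2.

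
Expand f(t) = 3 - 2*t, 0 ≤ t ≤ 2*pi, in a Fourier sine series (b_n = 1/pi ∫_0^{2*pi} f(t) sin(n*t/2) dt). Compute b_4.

b_4 = 1/pi ∫_0^{2*pi} (3 - 2*t) sin(2*t) dt.
Integrating by parts (boundary term plus one more integral), an antiderivative of (3 - 2*t) sin(2*t) is t*cos(2*t) - sin(2*t)/2 - 3*cos(2*t)/2; evaluating from 0 to 2*pi: ∫_{0}^{2*pi} (3 - 2*t) sin(2*t) dt = (-3/2 + 2*pi) - (-3/2) = 2*pi.
Hence b_4 = (1/pi)·(2*pi) = 2.

2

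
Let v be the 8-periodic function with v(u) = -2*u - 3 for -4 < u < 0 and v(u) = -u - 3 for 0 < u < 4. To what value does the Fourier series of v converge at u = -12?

u = -12 differs from u = 4 by -2 full period(s), and the series is 8-periodic.
At u = 4 the one-sided limits are v(4^-) = -7 and v(4^+) = 5.
By Dirichlet's theorem the series converges to their average, [(-7) + (5)]/2 = -1.

-1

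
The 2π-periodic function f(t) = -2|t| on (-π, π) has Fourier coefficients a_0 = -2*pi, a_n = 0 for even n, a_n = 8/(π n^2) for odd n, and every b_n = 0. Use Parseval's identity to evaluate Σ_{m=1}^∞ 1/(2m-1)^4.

pi**4/96

Parseval: a_0^2/2 + Σ a_n^2 = (1/π) ∫_{-π}^{π} f(t)^2 dt = 8*pi**2/3.
Subtract a_0^2/2 = 2*pi**2: Σ a_n^2 = 2*pi**2/3.
Only odd n contribute, with a_n^2 = 64/(π^2 n^4), so Σ_{m≥1} 1/(2m-1)^4 = π^2·(2*pi**2/3)/64 = pi**4/96.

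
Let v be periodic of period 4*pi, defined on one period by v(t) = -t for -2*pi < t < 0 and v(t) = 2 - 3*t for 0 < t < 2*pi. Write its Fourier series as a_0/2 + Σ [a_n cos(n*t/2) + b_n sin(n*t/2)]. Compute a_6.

a_6 = (1/(2*pi)) ∫_{-2*pi}^{2*pi} v(t) cos(3*t) dt.
Split the integral at the breakpoints.
Integrating by parts (boundary term plus one more integral), an antiderivative of (-t) cos(3*t) is -t*sin(3*t)/3 - cos(3*t)/9; evaluating from -2*pi to 0: ∫_{-2*pi}^{0} (-t) cos(3*t) dt = (-1/9) - (-1/9) = 0.
Integrating by parts (boundary term plus one more integral), an antiderivative of (2 - 3*t) cos(3*t) is -t*sin(3*t) + 2*sin(3*t)/3 - cos(3*t)/3; evaluating from 0 to 2*pi: ∫_{0}^{2*pi} (2 - 3*t) cos(3*t) dt = (-1/3) - (-1/3) = 0.
Summing the pieces and multiplying by (1/(2*pi)) gives a_6 = 0.

0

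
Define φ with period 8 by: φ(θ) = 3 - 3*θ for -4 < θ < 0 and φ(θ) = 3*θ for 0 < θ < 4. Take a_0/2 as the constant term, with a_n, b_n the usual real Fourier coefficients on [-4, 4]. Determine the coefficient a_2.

a_2 = 1/4 ∫_{-4}^{4} φ(θ) cos(pi*θ/2) dθ.
Split the integral at the breakpoints.
Integrating by parts (boundary term plus one more integral), an antiderivative of (3 - 3*θ) cos(pi*θ/2) is -6*θ*sin(pi*θ/2)/pi + 6*sin(pi*θ/2)/pi - 12*cos(pi*θ/2)/pi**2; evaluating from -4 to 0: ∫_{-4}^{0} (3 - 3*θ) cos(pi*θ/2) dθ = (-12/pi**2) - (-12/pi**2) = 0.
Integrating by parts (boundary term plus one more integral), an antiderivative of (3*θ) cos(pi*θ/2) is 6*θ*sin(pi*θ/2)/pi + 12*cos(pi*θ/2)/pi**2; evaluating from 0 to 4: ∫_{0}^{4} (3*θ) cos(pi*θ/2) dθ = (12/pi**2) - (12/pi**2) = 0.
Summing the pieces and multiplying by (1/4) gives a_2 = 0.

0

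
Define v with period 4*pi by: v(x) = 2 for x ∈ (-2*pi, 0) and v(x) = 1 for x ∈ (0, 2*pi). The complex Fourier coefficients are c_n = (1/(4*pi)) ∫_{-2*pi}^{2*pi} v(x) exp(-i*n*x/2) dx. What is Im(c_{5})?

Since v is real-valued, Im(c_{5}) = -(1/(4*pi)) ∫_{-2*pi}^{2*pi} v(x) sin(5*x/2) dx = -b_{5}/2.
Split the integral at the breakpoints.
Directly, an antiderivative of (2) sin(5*x/2) is -4*cos(5*x/2)/5; evaluating from -2*pi to 0: ∫_{-2*pi}^{0} (2) sin(5*x/2) dx = (-4/5) - (4/5) = -8/5.
Directly, an antiderivative of (1) sin(5*x/2) is -2*cos(5*x/2)/5; evaluating from 0 to 2*pi: ∫_{0}^{2*pi} (1) sin(5*x/2) dx = (2/5) - (-2/5) = 4/5.
So ∫_{-2*pi}^{2*pi} v(x) sin(5*x/2) dx = -4/5.
Hence Im(c_{5}) = (-1/(4*pi))·(-4/5) = 1/(5*pi).

1/(5*pi)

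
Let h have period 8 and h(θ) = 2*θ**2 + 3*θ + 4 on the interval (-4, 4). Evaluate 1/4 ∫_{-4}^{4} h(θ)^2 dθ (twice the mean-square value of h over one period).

1/4 ∫_{-4}^{4} h(θ)^2 dθ = 1/4 · (42496/15) = 10624/15.

10624/15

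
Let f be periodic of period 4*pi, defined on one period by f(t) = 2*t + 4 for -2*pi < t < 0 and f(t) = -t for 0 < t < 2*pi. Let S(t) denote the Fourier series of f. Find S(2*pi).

At t = 2*pi the one-sided limits are f(2*pi^-) = -2*pi and f(2*pi^+) = 4 - 4*pi.
By Dirichlet's theorem the series converges to their average, [(-2*pi) + (4 - 4*pi)]/2 = 2 - 3*pi.

2 - 3*pi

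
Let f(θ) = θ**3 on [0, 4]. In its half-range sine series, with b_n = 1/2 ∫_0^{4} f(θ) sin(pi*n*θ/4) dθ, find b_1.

-768/pi**3 + 128/pi

b_1 = 1/2 ∫_0^{4} (θ**3) sin(pi*θ/4) dθ.
Integrating by parts three times (tabular method), an antiderivative of (θ**3) sin(pi*θ/4) is -4*θ**3*cos(pi*θ/4)/pi + 48*θ**2*sin(pi*θ/4)/pi**2 + 384*θ*cos(pi*θ/4)/pi**3 - 1536*sin(pi*θ/4)/pi**4; evaluating from 0 to 4: ∫_{0}^{4} (θ**3) sin(pi*θ/4) dθ = (-1536/pi**3 + 256/pi) - (0) = -1536/pi**3 + 256/pi.
Hence b_1 = (1/2)·(-1536/pi**3 + 256/pi) = -768/pi**3 + 128/pi.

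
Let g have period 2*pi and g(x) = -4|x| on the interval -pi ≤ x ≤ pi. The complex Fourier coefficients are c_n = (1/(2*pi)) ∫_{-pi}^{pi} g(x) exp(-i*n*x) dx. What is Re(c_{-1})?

Since g is real-valued, Re(c_{-1}) = (1/(2*pi)) ∫_{-pi}^{pi} g(x) cos(-x) dx = a_{1}/2.
g is even and cos(-x) is even, so the integrand is even: ∫_{-pi}^{pi} g(x) cos(-x) dx = 2∫_0^{pi} g(x) cos(-x) dx.
Integrating by parts (boundary term plus one more integral), an antiderivative of (-4*x) cos(-x) is -4*x*sin(x) - 4*cos(x); evaluating from 0 to pi: ∫_{0}^{pi} (-4*x) cos(-x) dx = (4) - (-4) = 8.
So ∫_{-pi}^{pi} g(x) cos(-x) dx = 16.
Hence Re(c_{-1}) = (1/(2*pi))·(16) = 8/pi.

8/pi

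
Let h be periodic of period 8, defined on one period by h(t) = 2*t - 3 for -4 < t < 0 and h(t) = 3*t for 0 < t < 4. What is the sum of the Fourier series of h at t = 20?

t = 20 differs from t = 4 by 2 full period(s), and the series is 8-periodic.
At t = 4 the one-sided limits are h(4^-) = 12 and h(4^+) = -11.
By Dirichlet's theorem the series converges to their average, [(12) + (-11)]/2 = 1/2.

1/2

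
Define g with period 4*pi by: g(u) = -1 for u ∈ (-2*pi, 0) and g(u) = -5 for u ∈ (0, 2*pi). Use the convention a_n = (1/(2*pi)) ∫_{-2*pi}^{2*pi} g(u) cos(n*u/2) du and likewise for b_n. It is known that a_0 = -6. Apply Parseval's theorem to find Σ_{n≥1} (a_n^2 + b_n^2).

Parseval: a_0^2/2 + Σ_{n≥1} (a_n^2+b_n^2) = (1/(2*pi)) ∫_{-2*pi}^{2*pi} g(u)^2 du = 26.
Subtract a_0^2/2 = 18: Σ (a_n^2+b_n^2) = 8.

8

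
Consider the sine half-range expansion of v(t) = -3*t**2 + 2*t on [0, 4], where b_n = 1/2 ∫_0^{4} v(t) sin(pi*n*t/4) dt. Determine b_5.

-16/pi + 384/(125*pi**3)

b_5 = 1/2 ∫_0^{4} (-3*t**2 + 2*t) sin(5*pi*t/4) dt.
Integrating by parts twice (tabular method), an antiderivative of (-3*t**2 + 2*t) sin(5*pi*t/4) is 12*t**2*cos(5*pi*t/4)/(5*pi) - 96*t*sin(5*pi*t/4)/(25*pi**2) - 8*t*cos(5*pi*t/4)/(5*pi) + 32*sin(5*pi*t/4)/(25*pi**2) - 384*cos(5*pi*t/4)/(125*pi**3); evaluating from 0 to 4: ∫_{0}^{4} (-3*t**2 + 2*t) sin(5*pi*t/4) dt = (-32/pi + 384/(125*pi**3)) - (-384/(125*pi**3)) = -32/pi + 768/(125*pi**3).
Hence b_5 = (1/2)·(-32/pi + 768/(125*pi**3)) = -16/pi + 384/(125*pi**3).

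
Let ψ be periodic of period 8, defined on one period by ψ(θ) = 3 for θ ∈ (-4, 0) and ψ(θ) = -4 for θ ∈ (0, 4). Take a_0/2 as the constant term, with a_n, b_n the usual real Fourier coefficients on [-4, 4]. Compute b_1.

b_1 = 1/4 ∫_{-4}^{4} ψ(θ) sin(pi*θ/4) dθ.
Split the integral at the breakpoints.
Directly, an antiderivative of (3) sin(pi*θ/4) is -12*cos(pi*θ/4)/pi; evaluating from -4 to 0: ∫_{-4}^{0} (3) sin(pi*θ/4) dθ = (-12/pi) - (12/pi) = -24/pi.
Directly, an antiderivative of (-4) sin(pi*θ/4) is 16*cos(pi*θ/4)/pi; evaluating from 0 to 4: ∫_{0}^{4} (-4) sin(pi*θ/4) dθ = (-16/pi) - (16/pi) = -32/pi.
Summing the pieces and multiplying by (1/4) gives b_1 = -14/pi.

-14/pi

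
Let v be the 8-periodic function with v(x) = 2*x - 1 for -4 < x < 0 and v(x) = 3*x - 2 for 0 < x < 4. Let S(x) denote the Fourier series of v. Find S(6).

x = 6 differs from x = -2 by 1 full period(s), and the series is 8-periodic.
v is continuous at x = -2 with value -5, so the series converges to -5 there.

-5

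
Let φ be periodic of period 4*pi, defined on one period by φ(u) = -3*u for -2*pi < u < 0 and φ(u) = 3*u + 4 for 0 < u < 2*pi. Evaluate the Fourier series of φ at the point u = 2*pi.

At u = 2*pi the one-sided limits are φ(2*pi^-) = 4 + 6*pi and φ(2*pi^+) = 6*pi.
By Dirichlet's theorem the series converges to their average, [(4 + 6*pi) + (6*pi)]/2 = 2 + 6*pi.

2 + 6*pi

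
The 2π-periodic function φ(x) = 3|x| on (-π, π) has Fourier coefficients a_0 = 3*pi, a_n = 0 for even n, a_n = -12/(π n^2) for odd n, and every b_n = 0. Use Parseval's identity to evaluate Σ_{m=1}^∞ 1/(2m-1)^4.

Parseval: a_0^2/2 + Σ a_n^2 = (1/π) ∫_{-π}^{π} φ(x)^2 dx = 6*pi**2.
Subtract a_0^2/2 = 9*pi**2/2: Σ a_n^2 = 3*pi**2/2.
Only odd n contribute, with a_n^2 = 144/(π^2 n^4), so Σ_{m≥1} 1/(2m-1)^4 = π^2·(3*pi**2/2)/144 = pi**4/96.

pi**4/96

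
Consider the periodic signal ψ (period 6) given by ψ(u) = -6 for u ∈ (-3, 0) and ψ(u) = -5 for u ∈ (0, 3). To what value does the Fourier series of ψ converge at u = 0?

At u = 0 the one-sided limits are ψ(0^-) = -6 and ψ(0^+) = -5.
By Dirichlet's theorem the series converges to their average, [(-6) + (-5)]/2 = -11/2.

-11/2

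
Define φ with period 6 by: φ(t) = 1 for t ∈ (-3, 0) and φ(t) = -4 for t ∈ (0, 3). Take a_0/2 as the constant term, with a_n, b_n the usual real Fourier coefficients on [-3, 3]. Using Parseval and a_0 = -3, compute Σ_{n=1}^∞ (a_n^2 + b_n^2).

Parseval: a_0^2/2 + Σ_{n≥1} (a_n^2+b_n^2) = 1/3 ∫_{-3}^{3} φ(t)^2 dt = 17.
Subtract a_0^2/2 = 9/2: Σ (a_n^2+b_n^2) = 25/2.

25/2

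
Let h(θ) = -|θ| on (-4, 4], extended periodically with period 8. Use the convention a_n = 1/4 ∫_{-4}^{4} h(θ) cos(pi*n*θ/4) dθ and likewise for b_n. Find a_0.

a_0 = 1/4 ∫_{-4}^{4} h(θ) dθ = 1/4 · (-16) = -4.

-4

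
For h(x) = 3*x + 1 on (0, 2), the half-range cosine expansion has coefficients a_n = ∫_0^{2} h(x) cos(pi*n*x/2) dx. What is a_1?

a_1 = ∫_0^{2} (3*x + 1) cos(pi*x/2) dx.
Integrating by parts (boundary term plus one more integral), an antiderivative of (3*x + 1) cos(pi*x/2) is 6*x*sin(pi*x/2)/pi + 2*sin(pi*x/2)/pi + 12*cos(pi*x/2)/pi**2; evaluating from 0 to 2: ∫_{0}^{2} (3*x + 1) cos(pi*x/2) dx = (-12/pi**2) - (12/pi**2) = -24/pi**2.
Hence a_1 = -24/pi**2.

-24/pi**2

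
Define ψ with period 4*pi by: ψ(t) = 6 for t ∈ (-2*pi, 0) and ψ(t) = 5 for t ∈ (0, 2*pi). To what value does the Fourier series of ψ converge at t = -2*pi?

At t = -2*pi the one-sided limits are ψ(-2*pi^-) = 5 and ψ(-2*pi^+) = 6.
By Dirichlet's theorem the series converges to their average, [(5) + (6)]/2 = 11/2.

11/2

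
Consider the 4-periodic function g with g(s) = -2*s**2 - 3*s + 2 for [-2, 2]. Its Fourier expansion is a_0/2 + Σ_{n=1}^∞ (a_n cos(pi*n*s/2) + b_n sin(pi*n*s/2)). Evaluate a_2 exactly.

-8/pi**2

a_2 = 1/2 ∫_{-2}^{2} g(s) cos(pi*s) ds.
Integrating by parts twice (tabular method), an antiderivative of (-2*s**2 - 3*s + 2) cos(pi*s) is -2*s**2*sin(pi*s)/pi - 3*s*sin(pi*s)/pi - 4*s*cos(pi*s)/pi**2 + 4*sin(pi*s)/pi**3 + 2*sin(pi*s)/pi - 3*cos(pi*s)/pi**2; evaluating from -2 to 2: ∫_{-2}^{2} (-2*s**2 - 3*s + 2) cos(pi*s) ds = (-11/pi**2) - (5/pi**2) = -16/pi**2.
Hence a_2 = (1/2)·(-16/pi**2) = -8/pi**2.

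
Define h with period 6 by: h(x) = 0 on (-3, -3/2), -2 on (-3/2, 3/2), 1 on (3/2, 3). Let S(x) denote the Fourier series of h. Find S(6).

x = 6 differs from x = 0 by 1 full period(s), and the series is 6-periodic.
h is continuous at x = 0 with value -2, so the series converges to -2 there.

-2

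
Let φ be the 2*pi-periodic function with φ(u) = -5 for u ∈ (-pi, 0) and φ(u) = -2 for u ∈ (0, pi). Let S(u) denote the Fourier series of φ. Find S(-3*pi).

-7/2

u = -3*pi differs from u = pi by -2 full period(s), and the series is 2*pi-periodic.
At u = pi the one-sided limits are φ(pi^-) = -2 and φ(pi^+) = -5.
By Dirichlet's theorem the series converges to their average, [(-2) + (-5)]/2 = -7/2.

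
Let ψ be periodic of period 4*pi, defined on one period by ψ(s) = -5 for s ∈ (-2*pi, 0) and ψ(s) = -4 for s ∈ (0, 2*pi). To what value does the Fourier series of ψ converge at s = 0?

-9/2

At s = 0 the one-sided limits are ψ(0^-) = -5 and ψ(0^+) = -4.
By Dirichlet's theorem the series converges to their average, [(-5) + (-4)]/2 = -9/2.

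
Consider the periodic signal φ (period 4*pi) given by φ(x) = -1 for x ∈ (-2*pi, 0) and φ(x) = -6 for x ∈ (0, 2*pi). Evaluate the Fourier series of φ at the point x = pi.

-6

φ is continuous at x = pi with value -6, so the series converges to -6 there.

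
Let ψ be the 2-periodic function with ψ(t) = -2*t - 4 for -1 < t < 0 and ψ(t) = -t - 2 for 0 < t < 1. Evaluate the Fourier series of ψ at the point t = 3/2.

-3

t = 3/2 differs from t = -1/2 by 1 full period(s), and the series is 2-periodic.
ψ is continuous at t = -1/2 with value -3, so the series converges to -3 there.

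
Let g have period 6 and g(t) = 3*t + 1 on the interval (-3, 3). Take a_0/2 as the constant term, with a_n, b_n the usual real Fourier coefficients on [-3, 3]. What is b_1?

b_1 = 1/3 ∫_{-3}^{3} g(t) sin(pi*t/3) dt.
Integrating by parts (boundary term plus one more integral), an antiderivative of (3*t + 1) sin(pi*t/3) is -9*t*cos(pi*t/3)/pi + 27*sin(pi*t/3)/pi**2 - 3*cos(pi*t/3)/pi; evaluating from -3 to 3: ∫_{-3}^{3} (3*t + 1) sin(pi*t/3) dt = (30/pi) - (-24/pi) = 54/pi.
Hence b_1 = (1/3)·(54/pi) = 18/pi.

18/pi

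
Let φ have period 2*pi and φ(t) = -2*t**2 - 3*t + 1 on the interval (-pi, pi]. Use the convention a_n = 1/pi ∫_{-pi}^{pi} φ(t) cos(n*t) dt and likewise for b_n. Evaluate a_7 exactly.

8/49

a_7 = 1/pi ∫_{-pi}^{pi} φ(t) cos(7*t) dt.
Integrating by parts twice (tabular method), an antiderivative of (-2*t**2 - 3*t + 1) cos(7*t) is -2*t**2*sin(7*t)/7 - 3*t*sin(7*t)/7 - 4*t*cos(7*t)/49 + 53*sin(7*t)/343 - 3*cos(7*t)/49; evaluating from -pi to pi: ∫_{-pi}^{pi} (-2*t**2 - 3*t + 1) cos(7*t) dt = (3/49 + 4*pi/49) - (3/49 - 4*pi/49) = 8*pi/49.
Hence a_7 = (1/pi)·(8*pi/49) = 8/49.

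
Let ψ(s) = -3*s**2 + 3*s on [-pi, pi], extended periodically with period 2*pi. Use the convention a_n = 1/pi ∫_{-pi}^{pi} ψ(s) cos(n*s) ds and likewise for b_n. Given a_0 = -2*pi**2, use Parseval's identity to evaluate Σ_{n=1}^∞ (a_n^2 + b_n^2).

pi**2*(6 + 8*pi**2/5)

Parseval: a_0^2/2 + Σ_{n≥1} (a_n^2+b_n^2) = 1/pi ∫_{-pi}^{pi} ψ(s)^2 ds = pi**2*(6 + 18*pi**2/5).
Subtract a_0^2/2 = 2*pi**4: Σ (a_n^2+b_n^2) = pi**2*(6 + 8*pi**2/5).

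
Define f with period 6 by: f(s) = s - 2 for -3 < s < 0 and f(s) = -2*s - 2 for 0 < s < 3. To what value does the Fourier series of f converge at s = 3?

At s = 3 the one-sided limits are f(3^-) = -8 and f(3^+) = -5.
By Dirichlet's theorem the series converges to their average, [(-8) + (-5)]/2 = -13/2.

-13/2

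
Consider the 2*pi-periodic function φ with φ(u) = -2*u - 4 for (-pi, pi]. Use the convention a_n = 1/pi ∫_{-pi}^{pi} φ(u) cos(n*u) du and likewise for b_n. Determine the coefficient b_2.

b_2 = 1/pi ∫_{-pi}^{pi} φ(u) sin(2*u) du.
Integrating by parts (boundary term plus one more integral), an antiderivative of (-2*u - 4) sin(2*u) is u*cos(2*u) - sin(2*u)/2 + 2*cos(2*u); evaluating from -pi to pi: ∫_{-pi}^{pi} (-2*u - 4) sin(2*u) du = (2 + pi) - (2 - pi) = 2*pi.
Hence b_2 = (1/pi)·(2*pi) = 2.

2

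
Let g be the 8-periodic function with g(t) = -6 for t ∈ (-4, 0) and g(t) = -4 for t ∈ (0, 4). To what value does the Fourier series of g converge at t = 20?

t = 20 differs from t = 4 by 2 full period(s), and the series is 8-periodic.
At t = 4 the one-sided limits are g(4^-) = -4 and g(4^+) = -6.
By Dirichlet's theorem the series converges to their average, [(-4) + (-6)]/2 = -5.

-5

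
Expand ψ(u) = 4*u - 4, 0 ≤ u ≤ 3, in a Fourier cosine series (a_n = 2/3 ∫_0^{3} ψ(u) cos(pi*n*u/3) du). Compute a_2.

a_2 = 2/3 ∫_0^{3} (4*u - 4) cos(2*pi*u/3) du.
Integrating by parts (boundary term plus one more integral), an antiderivative of (4*u - 4) cos(2*pi*u/3) is 6*u*sin(2*pi*u/3)/pi - 6*sin(2*pi*u/3)/pi + 9*cos(2*pi*u/3)/pi**2; evaluating from 0 to 3: ∫_{0}^{3} (4*u - 4) cos(2*pi*u/3) du = (9/pi**2) - (9/pi**2) = 0.
Hence a_2 = (2/3)·(0) = 0.

0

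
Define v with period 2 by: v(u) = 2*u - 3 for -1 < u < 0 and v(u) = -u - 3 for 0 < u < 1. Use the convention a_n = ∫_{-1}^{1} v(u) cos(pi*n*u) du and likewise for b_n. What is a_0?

-15/2

a_0 = ∫_{-1}^{1} v(u) du = -15/2.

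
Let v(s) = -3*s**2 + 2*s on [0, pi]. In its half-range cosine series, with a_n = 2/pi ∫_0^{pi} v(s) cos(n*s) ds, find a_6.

a_6 = 2/pi ∫_0^{pi} (-3*s**2 + 2*s) cos(6*s) ds.
Integrating by parts twice (tabular method), an antiderivative of (-3*s**2 + 2*s) cos(6*s) is -s**2*sin(6*s)/2 + s*sin(6*s)/3 - s*cos(6*s)/6 + sin(6*s)/36 + cos(6*s)/18; evaluating from 0 to pi: ∫_{0}^{pi} (-3*s**2 + 2*s) cos(6*s) ds = (1/18 - pi/6) - (1/18) = -pi/6.
Hence a_6 = (2/pi)·(-pi/6) = -1/3.

-1/3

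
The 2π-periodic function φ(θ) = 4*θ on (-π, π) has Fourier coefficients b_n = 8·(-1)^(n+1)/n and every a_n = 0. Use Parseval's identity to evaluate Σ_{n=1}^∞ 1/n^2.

Parseval: Σ b_n^2 = (1/π) ∫_{-π}^{π} φ(θ)^2 dθ = 32*pi**2/3.
Σ b_n^2 = Σ 64/n^2, so Σ 1/n^2 = (32*pi**2/3)/64 = pi**2/6.

pi**2/6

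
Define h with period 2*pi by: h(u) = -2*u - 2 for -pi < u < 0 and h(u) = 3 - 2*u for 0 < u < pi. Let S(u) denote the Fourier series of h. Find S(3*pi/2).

u = 3*pi/2 differs from u = -pi/2 by 1 full period(s), and the series is 2*pi-periodic.
h is continuous at u = -pi/2 with value -2 + pi, so the series converges to -2 + pi there.

-2 + pi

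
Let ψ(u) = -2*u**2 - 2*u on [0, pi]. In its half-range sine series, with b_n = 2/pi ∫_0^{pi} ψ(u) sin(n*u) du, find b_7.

b_7 = 2/pi ∫_0^{pi} (-2*u**2 - 2*u) sin(7*u) du.
Integrating by parts twice (tabular method), an antiderivative of (-2*u**2 - 2*u) sin(7*u) is 2*u**2*cos(7*u)/7 - 4*u*sin(7*u)/49 + 2*u*cos(7*u)/7 - 2*sin(7*u)/49 - 4*cos(7*u)/343; evaluating from 0 to pi: ∫_{0}^{pi} (-2*u**2 - 2*u) sin(7*u) du = (-2*pi**2/7 - 2*pi/7 + 4/343) - (-4/343) = -2*pi**2/7 - 2*pi/7 + 8/343.
Hence b_7 = (2/pi)·(-2*pi**2/7 - 2*pi/7 + 8/343) = 4*(-49*pi**2 - 49*pi + 4)/(343*pi).

4*(-49*pi**2 - 49*pi + 4)/(343*pi)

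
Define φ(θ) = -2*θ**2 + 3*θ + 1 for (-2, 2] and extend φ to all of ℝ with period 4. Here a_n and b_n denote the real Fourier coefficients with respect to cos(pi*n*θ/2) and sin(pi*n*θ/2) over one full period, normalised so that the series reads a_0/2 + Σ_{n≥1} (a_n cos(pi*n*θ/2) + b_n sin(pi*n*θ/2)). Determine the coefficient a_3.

32/(9*pi**2)

a_3 = 1/2 ∫_{-2}^{2} φ(θ) cos(3*pi*θ/2) dθ.
Integrating by parts twice (tabular method), an antiderivative of (-2*θ**2 + 3*θ + 1) cos(3*pi*θ/2) is -4*θ**2*sin(3*pi*θ/2)/(3*pi) + 2*θ*sin(3*pi*θ/2)/pi - 16*θ*cos(3*pi*θ/2)/(9*pi**2) + 32*sin(3*pi*θ/2)/(27*pi**3) + 2*sin(3*pi*θ/2)/(3*pi) + 4*cos(3*pi*θ/2)/(3*pi**2); evaluating from -2 to 2: ∫_{-2}^{2} (-2*θ**2 + 3*θ + 1) cos(3*pi*θ/2) dθ = (20/(9*pi**2)) - (-44/(9*pi**2)) = 64/(9*pi**2).
Hence a_3 = (1/2)·(64/(9*pi**2)) = 32/(9*pi**2).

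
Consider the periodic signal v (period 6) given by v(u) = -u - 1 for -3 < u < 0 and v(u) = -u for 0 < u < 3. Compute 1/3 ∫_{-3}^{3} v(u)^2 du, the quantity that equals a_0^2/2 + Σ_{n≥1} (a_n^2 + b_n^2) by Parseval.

4

1/3 ∫_{-3}^{3} v(u)^2 du = 1/3 · (12) = 4.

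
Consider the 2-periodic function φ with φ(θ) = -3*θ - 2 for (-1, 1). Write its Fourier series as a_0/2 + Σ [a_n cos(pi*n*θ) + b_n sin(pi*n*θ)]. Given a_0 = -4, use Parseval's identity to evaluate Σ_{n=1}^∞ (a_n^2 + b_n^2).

Parseval: a_0^2/2 + Σ_{n≥1} (a_n^2+b_n^2) = ∫_{-1}^{1} φ(θ)^2 dθ = 14.
Subtract a_0^2/2 = 8: Σ (a_n^2+b_n^2) = 6.

6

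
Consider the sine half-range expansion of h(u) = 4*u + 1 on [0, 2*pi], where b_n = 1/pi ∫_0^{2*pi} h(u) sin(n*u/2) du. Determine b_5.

b_5 = 1/pi ∫_0^{2*pi} (4*u + 1) sin(5*u/2) du.
Integrating by parts (boundary term plus one more integral), an antiderivative of (4*u + 1) sin(5*u/2) is -8*u*cos(5*u/2)/5 + 16*sin(5*u/2)/25 - 2*cos(5*u/2)/5; evaluating from 0 to 2*pi: ∫_{0}^{2*pi} (4*u + 1) sin(5*u/2) du = (2/5 + 16*pi/5) - (-2/5) = 4/5 + 16*pi/5.
Hence b_5 = (1/pi)·(4/5 + 16*pi/5) = 4*(1 + 4*pi)/(5*pi).

4*(1 + 4*pi)/(5*pi)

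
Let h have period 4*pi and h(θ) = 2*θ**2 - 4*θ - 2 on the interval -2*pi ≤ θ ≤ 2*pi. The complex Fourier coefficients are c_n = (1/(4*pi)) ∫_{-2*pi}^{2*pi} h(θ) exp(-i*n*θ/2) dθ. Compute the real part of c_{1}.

Since h is real-valued, Re(c_{1}) = (1/(4*pi)) ∫_{-2*pi}^{2*pi} h(θ) cos(θ/2) dθ = a_{1}/2.
Integrating by parts twice (tabular method), an antiderivative of (2*θ**2 - 4*θ - 2) cos(θ/2) is 4*θ**2*sin(θ/2) - 8*θ*sin(θ/2) + 16*θ*cos(θ/2) - 36*sin(θ/2) - 16*cos(θ/2); evaluating from -2*pi to 2*pi: ∫_{-2*pi}^{2*pi} (2*θ**2 - 4*θ - 2) cos(θ/2) dθ = (16 - 32*pi) - (16 + 32*pi) = -64*pi.
Hence Re(c_{1}) = (1/(4*pi))·(-64*pi) = -16.

-16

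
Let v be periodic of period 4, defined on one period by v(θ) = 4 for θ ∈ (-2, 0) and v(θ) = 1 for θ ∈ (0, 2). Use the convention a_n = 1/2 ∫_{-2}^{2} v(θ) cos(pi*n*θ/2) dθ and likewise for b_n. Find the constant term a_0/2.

5/2

a_0 = 1/2 ∫_{-2}^{2} v(θ) dθ = 1/2 · (10) = 5.
So the constant term a_0/2 = 5/2.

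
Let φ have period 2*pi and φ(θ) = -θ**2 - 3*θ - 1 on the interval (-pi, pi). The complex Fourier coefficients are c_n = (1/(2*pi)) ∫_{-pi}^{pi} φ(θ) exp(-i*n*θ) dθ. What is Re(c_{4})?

Since φ is real-valued, Re(c_{4}) = (1/(2*pi)) ∫_{-pi}^{pi} φ(θ) cos(4*θ) dθ = a_{4}/2.
Integrating by parts twice (tabular method), an antiderivative of (-θ**2 - 3*θ - 1) cos(4*θ) is -θ**2*sin(4*θ)/4 - 3*θ*sin(4*θ)/4 - θ*cos(4*θ)/8 - 7*sin(4*θ)/32 - 3*cos(4*θ)/16; evaluating from -pi to pi: ∫_{-pi}^{pi} (-θ**2 - 3*θ - 1) cos(4*θ) dθ = (-pi/8 - 3/16) - (-3/16 + pi/8) = -pi/4.
Hence Re(c_{4}) = (1/(2*pi))·(-pi/4) = -1/8.

-1/8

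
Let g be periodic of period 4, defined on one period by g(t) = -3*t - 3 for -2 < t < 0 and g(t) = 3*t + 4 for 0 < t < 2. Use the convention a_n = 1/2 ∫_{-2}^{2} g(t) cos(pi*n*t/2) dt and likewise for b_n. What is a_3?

a_3 = 1/2 ∫_{-2}^{2} g(t) cos(3*pi*t/2) dt.
Split the integral at the breakpoints.
Integrating by parts (boundary term plus one more integral), an antiderivative of (-3*t - 3) cos(3*pi*t/2) is -2*t*sin(3*pi*t/2)/pi - 2*sin(3*pi*t/2)/pi - 4*cos(3*pi*t/2)/(3*pi**2); evaluating from -2 to 0: ∫_{-2}^{0} (-3*t - 3) cos(3*pi*t/2) dt = (-4/(3*pi**2)) - (4/(3*pi**2)) = -8/(3*pi**2).
Integrating by parts (boundary term plus one more integral), an antiderivative of (3*t + 4) cos(3*pi*t/2) is 2*t*sin(3*pi*t/2)/pi + 8*sin(3*pi*t/2)/(3*pi) + 4*cos(3*pi*t/2)/(3*pi**2); evaluating from 0 to 2: ∫_{0}^{2} (3*t + 4) cos(3*pi*t/2) dt = (-4/(3*pi**2)) - (4/(3*pi**2)) = -8/(3*pi**2).
Summing the pieces and multiplying by (1/2) gives a_3 = -8/(3*pi**2).

-8/(3*pi**2)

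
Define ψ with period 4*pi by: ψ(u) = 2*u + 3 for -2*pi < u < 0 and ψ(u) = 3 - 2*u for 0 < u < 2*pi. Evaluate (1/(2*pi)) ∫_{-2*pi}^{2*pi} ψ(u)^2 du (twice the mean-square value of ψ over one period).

-24*pi + 18 + 32*pi**2/3

(1/(2*pi)) ∫_{-2*pi}^{2*pi} ψ(u)^2 du = (1/(2*pi)) · (4*pi*(-36*pi + 27 + 16*pi**2)/3) = -24*pi + 18 + 32*pi**2/3.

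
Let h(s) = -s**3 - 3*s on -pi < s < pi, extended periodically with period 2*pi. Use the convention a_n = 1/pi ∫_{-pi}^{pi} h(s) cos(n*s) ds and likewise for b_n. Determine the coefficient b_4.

21/16 + pi**2/2

b_4 = 1/pi ∫_{-pi}^{pi} h(s) sin(4*s) ds.
h is odd and sin(4*s) is odd, so the integrand is even and b_4 = 2/pi ∫_0^{pi} h(s) sin(4*s) ds.
Integrating by parts three times (tabular method), an antiderivative of (-s**3 - 3*s) sin(4*s) is s**3*cos(4*s)/4 - 3*s**2*sin(4*s)/16 + 21*s*cos(4*s)/32 - 21*sin(4*s)/128; evaluating from 0 to pi: ∫_{0}^{pi} (-s**3 - 3*s) sin(4*s) ds = (pi*(21 + 8*pi**2)/32) - (0) = pi*(21 + 8*pi**2)/32.
Hence b_4 = (2/pi)·(pi*(21 + 8*pi**2)/32) = 21/16 + pi**2/2.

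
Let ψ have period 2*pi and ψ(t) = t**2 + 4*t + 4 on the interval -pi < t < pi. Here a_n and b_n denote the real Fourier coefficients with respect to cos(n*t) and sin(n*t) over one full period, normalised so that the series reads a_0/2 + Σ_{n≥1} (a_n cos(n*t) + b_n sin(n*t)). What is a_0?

a_0 = 1/pi ∫_{-pi}^{pi} ψ(t) dt = 1/pi · (2*pi*(pi**2 + 12)/3) = 2*pi**2/3 + 8.

2*pi**2/3 + 8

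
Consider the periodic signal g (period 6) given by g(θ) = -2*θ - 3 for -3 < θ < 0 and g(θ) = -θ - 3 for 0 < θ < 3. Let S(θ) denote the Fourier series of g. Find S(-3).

-3/2

At θ = -3 the one-sided limits are g(-3^-) = -6 and g(-3^+) = 3.
By Dirichlet's theorem the series converges to their average, [(-6) + (3)]/2 = -3/2.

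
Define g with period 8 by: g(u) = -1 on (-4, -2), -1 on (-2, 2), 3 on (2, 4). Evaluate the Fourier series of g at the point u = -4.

1

At u = -4 the one-sided limits are g(-4^-) = 3 and g(-4^+) = -1.
By Dirichlet's theorem the series converges to their average, [(3) + (-1)]/2 = 1.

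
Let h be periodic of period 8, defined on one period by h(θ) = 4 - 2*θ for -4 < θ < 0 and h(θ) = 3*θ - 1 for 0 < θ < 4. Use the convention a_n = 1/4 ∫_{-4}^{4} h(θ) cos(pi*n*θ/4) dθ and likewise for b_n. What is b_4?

-1/pi

b_4 = 1/4 ∫_{-4}^{4} h(θ) sin(pi*θ) dθ.
Split the integral at the breakpoints.
Integrating by parts (boundary term plus one more integral), an antiderivative of (4 - 2*θ) sin(pi*θ) is 2*θ*cos(pi*θ)/pi - 2*sin(pi*θ)/pi**2 - 4*cos(pi*θ)/pi; evaluating from -4 to 0: ∫_{-4}^{0} (4 - 2*θ) sin(pi*θ) dθ = (-4/pi) - (-12/pi) = 8/pi.
Integrating by parts (boundary term plus one more integral), an antiderivative of (3*θ - 1) sin(pi*θ) is -3*θ*cos(pi*θ)/pi + 3*sin(pi*θ)/pi**2 + cos(pi*θ)/pi; evaluating from 0 to 4: ∫_{0}^{4} (3*θ - 1) sin(pi*θ) dθ = (-11/pi) - (1/pi) = -12/pi.
Summing the pieces and multiplying by (1/4) gives b_4 = -1/pi.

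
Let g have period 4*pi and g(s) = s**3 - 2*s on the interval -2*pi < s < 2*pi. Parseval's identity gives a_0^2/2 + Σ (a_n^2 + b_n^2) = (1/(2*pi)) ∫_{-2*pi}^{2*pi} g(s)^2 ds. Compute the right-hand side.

32*pi**2*(-84*pi**2 + 35 + 60*pi**4)/105

(1/(2*pi)) ∫_{-2*pi}^{2*pi} g(s)^2 ds = (1/(2*pi)) · (64*pi**3*(-84*pi**2 + 35 + 60*pi**4)/105) = 32*pi**2*(-84*pi**2 + 35 + 60*pi**4)/105.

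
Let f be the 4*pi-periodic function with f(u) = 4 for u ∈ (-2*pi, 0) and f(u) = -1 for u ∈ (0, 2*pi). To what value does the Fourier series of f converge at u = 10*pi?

3/2

u = 10*pi differs from u = 2*pi by 2 full period(s), and the series is 4*pi-periodic.
At u = 2*pi the one-sided limits are f(2*pi^-) = -1 and f(2*pi^+) = 4.
By Dirichlet's theorem the series converges to their average, [(-1) + (4)]/2 = 3/2.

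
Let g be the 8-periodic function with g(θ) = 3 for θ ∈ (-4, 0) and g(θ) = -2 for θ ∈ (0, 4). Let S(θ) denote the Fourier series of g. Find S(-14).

-2

θ = -14 differs from θ = 2 by -2 full period(s), and the series is 8-periodic.
g is continuous at θ = 2 with value -2, so the series converges to -2 there.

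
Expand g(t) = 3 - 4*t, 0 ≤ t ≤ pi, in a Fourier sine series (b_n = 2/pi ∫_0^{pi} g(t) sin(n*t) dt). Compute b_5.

4*(3 - 2*pi)/(5*pi)

b_5 = 2/pi ∫_0^{pi} (3 - 4*t) sin(5*t) dt.
Integrating by parts (boundary term plus one more integral), an antiderivative of (3 - 4*t) sin(5*t) is 4*t*cos(5*t)/5 - 4*sin(5*t)/25 - 3*cos(5*t)/5; evaluating from 0 to pi: ∫_{0}^{pi} (3 - 4*t) sin(5*t) dt = (3/5 - 4*pi/5) - (-3/5) = 6/5 - 4*pi/5.
Hence b_5 = (2/pi)·(6/5 - 4*pi/5) = 4*(3 - 2*pi)/(5*pi).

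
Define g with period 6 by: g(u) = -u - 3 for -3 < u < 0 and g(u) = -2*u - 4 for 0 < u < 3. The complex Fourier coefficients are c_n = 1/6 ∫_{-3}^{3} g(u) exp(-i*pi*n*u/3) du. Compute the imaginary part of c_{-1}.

Since g is real-valued, Im(c_{-1}) = -1/6 ∫_{-3}^{3} g(u) sin(-pi*u/3) du = b_{1}/2.
Split the integral at the breakpoints.
Integrating by parts (boundary term plus one more integral), an antiderivative of (-u - 3) sin(-pi*u/3) is -3*u*cos(pi*u/3)/pi + 9*sin(pi*u/3)/pi**2 - 9*cos(pi*u/3)/pi; evaluating from -3 to 0: ∫_{-3}^{0} (-u - 3) sin(-pi*u/3) du = (-9/pi) - (0) = -9/pi.
Integrating by parts (boundary term plus one more integral), an antiderivative of (-2*u - 4) sin(-pi*u/3) is -6*u*cos(pi*u/3)/pi + 18*sin(pi*u/3)/pi**2 - 12*cos(pi*u/3)/pi; evaluating from 0 to 3: ∫_{0}^{3} (-2*u - 4) sin(-pi*u/3) du = (30/pi) - (-12/pi) = 42/pi.
So ∫_{-3}^{3} g(u) sin(-pi*u/3) du = 33/pi.
Hence Im(c_{-1}) = (-1/6)·(33/pi) = -11/(2*pi).

-11/(2*pi)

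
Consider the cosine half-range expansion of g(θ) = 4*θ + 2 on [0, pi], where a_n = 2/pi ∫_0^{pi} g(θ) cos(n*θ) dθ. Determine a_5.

-16/(25*pi)

a_5 = 2/pi ∫_0^{pi} (4*θ + 2) cos(5*θ) dθ.
Integrating by parts (boundary term plus one more integral), an antiderivative of (4*θ + 2) cos(5*θ) is 4*θ*sin(5*θ)/5 + 2*sin(5*θ)/5 + 4*cos(5*θ)/25; evaluating from 0 to pi: ∫_{0}^{pi} (4*θ + 2) cos(5*θ) dθ = (-4/25) - (4/25) = -8/25.
Hence a_5 = (2/pi)·(-8/25) = -16/(25*pi).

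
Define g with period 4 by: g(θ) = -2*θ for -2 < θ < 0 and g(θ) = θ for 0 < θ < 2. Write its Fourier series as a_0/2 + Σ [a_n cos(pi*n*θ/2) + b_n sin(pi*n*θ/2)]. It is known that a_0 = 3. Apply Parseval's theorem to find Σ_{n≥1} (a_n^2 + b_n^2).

13/6

Parseval: a_0^2/2 + Σ_{n≥1} (a_n^2+b_n^2) = 1/2 ∫_{-2}^{2} g(θ)^2 dθ = 20/3.
Subtract a_0^2/2 = 9/2: Σ (a_n^2+b_n^2) = 13/6.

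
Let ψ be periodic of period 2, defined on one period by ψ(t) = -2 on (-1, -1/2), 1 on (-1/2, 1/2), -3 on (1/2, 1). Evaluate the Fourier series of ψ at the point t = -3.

t = -3 differs from t = 1 by -2 full period(s), and the series is 2-periodic.
At t = 1 the one-sided limits are ψ(1^-) = -3 and ψ(1^+) = -2.
By Dirichlet's theorem the series converges to their average, [(-3) + (-2)]/2 = -5/2.

-5/2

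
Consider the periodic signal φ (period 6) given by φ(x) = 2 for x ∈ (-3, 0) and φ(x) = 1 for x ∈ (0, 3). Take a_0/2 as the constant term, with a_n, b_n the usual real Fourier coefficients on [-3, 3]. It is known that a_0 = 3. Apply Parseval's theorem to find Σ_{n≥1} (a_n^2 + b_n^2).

Parseval: a_0^2/2 + Σ_{n≥1} (a_n^2+b_n^2) = 1/3 ∫_{-3}^{3} φ(x)^2 dx = 5.
Subtract a_0^2/2 = 9/2: Σ (a_n^2+b_n^2) = 1/2.

1/2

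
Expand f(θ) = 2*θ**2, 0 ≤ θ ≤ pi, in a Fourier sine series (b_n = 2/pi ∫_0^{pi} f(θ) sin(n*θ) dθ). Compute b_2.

b_2 = 2/pi ∫_0^{pi} (2*θ**2) sin(2*θ) dθ.
Integrating by parts twice (tabular method), an antiderivative of (2*θ**2) sin(2*θ) is -θ**2*cos(2*θ) + θ*sin(2*θ) + cos(2*θ)/2; evaluating from 0 to pi: ∫_{0}^{pi} (2*θ**2) sin(2*θ) dθ = (1/2 - pi**2) - (1/2) = -pi**2.
Hence b_2 = (2/pi)·(-pi**2) = -2*pi.

-2*pi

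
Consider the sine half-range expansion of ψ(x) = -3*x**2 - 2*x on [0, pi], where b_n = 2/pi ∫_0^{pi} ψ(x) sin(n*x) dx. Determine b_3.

-2*pi - 4/3 + 8/(9*pi)

b_3 = 2/pi ∫_0^{pi} (-3*x**2 - 2*x) sin(3*x) dx.
Integrating by parts twice (tabular method), an antiderivative of (-3*x**2 - 2*x) sin(3*x) is x**2*cos(3*x) - 2*x*sin(3*x)/3 + 2*x*cos(3*x)/3 - 2*sin(3*x)/9 - 2*cos(3*x)/9; evaluating from 0 to pi: ∫_{0}^{pi} (-3*x**2 - 2*x) sin(3*x) dx = (-pi**2 - 2*pi/3 + 2/9) - (-2/9) = -pi**2 - 2*pi/3 + 4/9.
Hence b_3 = (2/pi)·(-pi**2 - 2*pi/3 + 4/9) = -2*pi - 4/3 + 8/(9*pi).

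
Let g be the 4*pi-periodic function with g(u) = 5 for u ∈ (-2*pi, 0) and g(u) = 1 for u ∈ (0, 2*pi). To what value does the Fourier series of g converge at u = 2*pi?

3

At u = 2*pi the one-sided limits are g(2*pi^-) = 1 and g(2*pi^+) = 5.
By Dirichlet's theorem the series converges to their average, [(1) + (5)]/2 = 3.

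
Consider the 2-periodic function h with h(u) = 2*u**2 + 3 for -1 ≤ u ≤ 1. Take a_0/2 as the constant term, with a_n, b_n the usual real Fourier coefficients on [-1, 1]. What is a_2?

a_2 = ∫_{-1}^{1} h(u) cos(2*pi*u) du.
h is even and cos(2*pi*u) is even, so the integrand is even and a_2 = 2 ∫_0^{1} h(u) cos(2*pi*u) du.
Integrating by parts twice (tabular method), an antiderivative of (2*u**2 + 3) cos(2*pi*u) is u**2*sin(2*pi*u)/pi + u*cos(2*pi*u)/pi**2 - sin(2*pi*u)/(2*pi**3) + 3*sin(2*pi*u)/(2*pi); evaluating from 0 to 1: ∫_{0}^{1} (2*u**2 + 3) cos(2*pi*u) du = (pi**(-2)) - (0) = pi**(-2).
Hence a_2 = 2·(pi**(-2)) = 2/pi**2.

2/pi**2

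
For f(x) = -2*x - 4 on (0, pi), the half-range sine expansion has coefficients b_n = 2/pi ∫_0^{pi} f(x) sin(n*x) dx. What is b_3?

4*(-4 - pi)/(3*pi)

b_3 = 2/pi ∫_0^{pi} (-2*x - 4) sin(3*x) dx.
Integrating by parts (boundary term plus one more integral), an antiderivative of (-2*x - 4) sin(3*x) is 2*x*cos(3*x)/3 - 2*sin(3*x)/9 + 4*cos(3*x)/3; evaluating from 0 to pi: ∫_{0}^{pi} (-2*x - 4) sin(3*x) dx = (-2*pi/3 - 4/3) - (4/3) = -8/3 - 2*pi/3.
Hence b_3 = (2/pi)·(-8/3 - 2*pi/3) = 4*(-4 - pi)/(3*pi).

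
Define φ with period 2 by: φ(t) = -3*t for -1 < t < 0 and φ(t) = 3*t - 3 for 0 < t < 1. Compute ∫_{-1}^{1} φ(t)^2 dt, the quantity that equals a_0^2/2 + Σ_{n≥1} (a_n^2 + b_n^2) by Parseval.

6

∫_{-1}^{1} φ(t)^2 dt = 6.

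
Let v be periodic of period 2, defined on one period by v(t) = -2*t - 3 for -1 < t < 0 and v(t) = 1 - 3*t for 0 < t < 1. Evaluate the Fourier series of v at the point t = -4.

-1

t = -4 differs from t = 0 by -2 full period(s), and the series is 2-periodic.
At t = 0 the one-sided limits are v(0^-) = -3 and v(0^+) = 1.
By Dirichlet's theorem the series converges to their average, [(-3) + (1)]/2 = -1.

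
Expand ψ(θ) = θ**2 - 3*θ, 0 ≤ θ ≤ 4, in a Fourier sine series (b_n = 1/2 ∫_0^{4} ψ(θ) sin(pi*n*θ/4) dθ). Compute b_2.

-4/pi

b_2 = 1/2 ∫_0^{4} (θ**2 - 3*θ) sin(pi*θ/2) dθ.
Integrating by parts twice (tabular method), an antiderivative of (θ**2 - 3*θ) sin(pi*θ/2) is -2*θ**2*cos(pi*θ/2)/pi + 8*θ*sin(pi*θ/2)/pi**2 + 6*θ*cos(pi*θ/2)/pi - 12*sin(pi*θ/2)/pi**2 + 16*cos(pi*θ/2)/pi**3; evaluating from 0 to 4: ∫_{0}^{4} (θ**2 - 3*θ) sin(pi*θ/2) dθ = (-8/pi + 16/pi**3) - (16/pi**3) = -8/pi.
Hence b_2 = (1/2)·(-8/pi) = -4/pi.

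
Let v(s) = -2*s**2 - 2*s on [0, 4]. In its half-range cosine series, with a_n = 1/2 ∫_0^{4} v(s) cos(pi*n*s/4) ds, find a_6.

-32/(9*pi**2)

a_6 = 1/2 ∫_0^{4} (-2*s**2 - 2*s) cos(3*pi*s/2) ds.
Integrating by parts twice (tabular method), an antiderivative of (-2*s**2 - 2*s) cos(3*pi*s/2) is -4*s**2*sin(3*pi*s/2)/(3*pi) - 4*s*sin(3*pi*s/2)/(3*pi) - 16*s*cos(3*pi*s/2)/(9*pi**2) + 32*sin(3*pi*s/2)/(27*pi**3) - 8*cos(3*pi*s/2)/(9*pi**2); evaluating from 0 to 4: ∫_{0}^{4} (-2*s**2 - 2*s) cos(3*pi*s/2) ds = (-8/pi**2) - (-8/(9*pi**2)) = -64/(9*pi**2).
Hence a_6 = (1/2)·(-64/(9*pi**2)) = -32/(9*pi**2).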